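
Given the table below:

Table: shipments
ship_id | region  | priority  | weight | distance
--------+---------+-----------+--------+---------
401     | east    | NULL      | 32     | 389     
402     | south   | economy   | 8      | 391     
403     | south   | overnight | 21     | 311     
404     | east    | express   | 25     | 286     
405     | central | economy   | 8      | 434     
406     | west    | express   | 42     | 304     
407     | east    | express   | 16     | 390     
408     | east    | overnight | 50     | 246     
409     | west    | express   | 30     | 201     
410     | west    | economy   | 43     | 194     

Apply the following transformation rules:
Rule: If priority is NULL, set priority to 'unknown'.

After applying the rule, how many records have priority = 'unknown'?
1

Step 1: Count records where priority IS NULL
Step 2: Found 1 records with NULL priority
Step 3: These records will have priority set to 'unknown'
Step 4: Records already having priority = 'unknown': 0
Step 5: Answer: 1 + 0 = 1 records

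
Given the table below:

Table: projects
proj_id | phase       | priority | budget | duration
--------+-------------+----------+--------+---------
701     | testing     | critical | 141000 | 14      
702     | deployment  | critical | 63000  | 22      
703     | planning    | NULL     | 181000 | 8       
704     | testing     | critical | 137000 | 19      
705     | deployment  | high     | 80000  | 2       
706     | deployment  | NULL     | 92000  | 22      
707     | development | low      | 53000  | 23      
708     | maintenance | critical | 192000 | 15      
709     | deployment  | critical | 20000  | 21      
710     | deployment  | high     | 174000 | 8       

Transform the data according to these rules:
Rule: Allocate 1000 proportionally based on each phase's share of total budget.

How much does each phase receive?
deployment: 378.64, development: 46.78, maintenance: 169.46, planning: 159.75, testing: 245.37

Step 1: Calculate total budget = 1133000
Step 2: Calculate each phase's proportion:
  deployment: 429000/1133000 = 37.86% → 378.64
  development: 53000/1133000 = 4.68% → 46.78
  maintenance: 192000/1133000 = 16.95% → 169.46
  planning: 181000/1133000 = 15.98% → 159.75
  testing: 278000/1133000 = 24.54% → 245.37
Step 3: Verify: sum of allocations ≈ 1000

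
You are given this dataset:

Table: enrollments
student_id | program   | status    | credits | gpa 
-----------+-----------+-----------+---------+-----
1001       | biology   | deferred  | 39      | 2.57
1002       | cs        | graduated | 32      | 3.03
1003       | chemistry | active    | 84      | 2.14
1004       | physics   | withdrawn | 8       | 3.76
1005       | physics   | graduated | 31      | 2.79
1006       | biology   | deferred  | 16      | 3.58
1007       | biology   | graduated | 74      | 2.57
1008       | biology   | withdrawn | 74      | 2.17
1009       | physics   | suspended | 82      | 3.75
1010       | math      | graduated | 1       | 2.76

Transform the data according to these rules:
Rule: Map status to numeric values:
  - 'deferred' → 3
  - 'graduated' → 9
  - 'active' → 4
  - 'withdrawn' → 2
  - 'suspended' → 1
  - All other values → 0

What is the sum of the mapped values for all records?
51

Step 1: Apply mapping to each record
Step 2: Count by status:
  'deferred': 2 records × 3 = 6
  'graduated': 4 records × 9 = 36
  'active': 1 records × 4 = 4
  'withdrawn': 2 records × 2 = 4
  'suspended': 1 records × 1 = 1
Step 3: Sum all mapped values = 51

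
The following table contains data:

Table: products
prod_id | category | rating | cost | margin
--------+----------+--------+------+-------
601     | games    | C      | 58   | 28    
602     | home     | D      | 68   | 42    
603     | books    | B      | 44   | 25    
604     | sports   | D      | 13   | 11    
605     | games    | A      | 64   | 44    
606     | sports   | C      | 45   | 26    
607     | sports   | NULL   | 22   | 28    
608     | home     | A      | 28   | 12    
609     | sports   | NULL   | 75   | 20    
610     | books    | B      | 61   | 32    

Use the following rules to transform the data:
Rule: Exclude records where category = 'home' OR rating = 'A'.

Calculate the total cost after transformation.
318

Step 1: Find records where category = 'home' OR rating = 'A'
Step 2: 3 records match, summing to 160
Step 3: Original sum: 478
Step 4: Remaining sum = 478 - 160 = 318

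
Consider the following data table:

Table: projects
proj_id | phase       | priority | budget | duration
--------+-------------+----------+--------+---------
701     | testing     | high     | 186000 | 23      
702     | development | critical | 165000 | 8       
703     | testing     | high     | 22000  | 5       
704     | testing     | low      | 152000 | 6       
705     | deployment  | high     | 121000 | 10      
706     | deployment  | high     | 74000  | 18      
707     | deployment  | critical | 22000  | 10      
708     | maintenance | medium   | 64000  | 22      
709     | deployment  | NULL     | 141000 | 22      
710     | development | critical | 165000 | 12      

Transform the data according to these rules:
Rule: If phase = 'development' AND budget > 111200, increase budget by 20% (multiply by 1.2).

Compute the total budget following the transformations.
1178000.0

Step 1: Find records where phase = 'development' AND budget > 111200
Step 2: 2 records match, summing to 330000
Step 3: After multiplier: 330000 × 1.2 = 396000.0
Step 4: Unaffected records sum: 782000
Step 5: Final sum = 396000.0 + 782000 = 1178000.0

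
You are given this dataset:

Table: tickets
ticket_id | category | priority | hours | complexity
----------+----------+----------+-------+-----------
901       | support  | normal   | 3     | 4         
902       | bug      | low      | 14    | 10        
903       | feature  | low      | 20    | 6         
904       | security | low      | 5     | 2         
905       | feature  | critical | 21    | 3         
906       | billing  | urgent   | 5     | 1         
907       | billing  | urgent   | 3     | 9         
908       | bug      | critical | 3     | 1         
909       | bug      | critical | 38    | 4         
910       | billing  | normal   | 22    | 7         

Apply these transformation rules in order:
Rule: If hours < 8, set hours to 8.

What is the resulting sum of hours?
155

Step 1: 5 records have hours < 8
Step 2: These records originally summed to 19
Step 3: After setting to minimum: 5 × 8 = 40
Step 4: Unaffected records sum: 115
Step 5: Final sum = 40 + 115 = 155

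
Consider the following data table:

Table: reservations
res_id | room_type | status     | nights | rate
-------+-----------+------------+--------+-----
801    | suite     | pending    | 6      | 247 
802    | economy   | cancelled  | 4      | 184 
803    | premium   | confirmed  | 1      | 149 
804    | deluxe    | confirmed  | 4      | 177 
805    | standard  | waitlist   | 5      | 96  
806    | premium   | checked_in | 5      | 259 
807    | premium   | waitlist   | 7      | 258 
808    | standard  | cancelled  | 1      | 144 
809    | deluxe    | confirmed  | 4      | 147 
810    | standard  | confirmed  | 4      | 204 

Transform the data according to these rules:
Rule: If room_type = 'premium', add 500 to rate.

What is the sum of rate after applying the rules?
3365

Step 1: Count records where room_type = 'premium': 3
Step 2: Total bonus added: 3 × 500 = 1500
Step 3: Original sum of rate: 1865
Step 4: Final sum = 1865 + 1500 = 3365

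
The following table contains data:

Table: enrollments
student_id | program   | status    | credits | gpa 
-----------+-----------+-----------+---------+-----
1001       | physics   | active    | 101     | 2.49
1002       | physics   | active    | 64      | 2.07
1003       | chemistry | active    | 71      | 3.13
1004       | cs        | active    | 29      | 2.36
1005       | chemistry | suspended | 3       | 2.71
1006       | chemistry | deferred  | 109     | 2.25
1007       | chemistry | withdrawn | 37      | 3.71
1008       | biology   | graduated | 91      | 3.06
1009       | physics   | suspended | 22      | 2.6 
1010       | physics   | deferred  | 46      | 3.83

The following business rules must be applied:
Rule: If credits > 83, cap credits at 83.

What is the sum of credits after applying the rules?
521

Step 1: 3 records have credits > 83
Step 2: These records originally summed to 301
Step 3: After capping: 3 × 83 = 249
Step 4: Unaffected records sum: 272
Step 5: Final sum = 249 + 272 = 521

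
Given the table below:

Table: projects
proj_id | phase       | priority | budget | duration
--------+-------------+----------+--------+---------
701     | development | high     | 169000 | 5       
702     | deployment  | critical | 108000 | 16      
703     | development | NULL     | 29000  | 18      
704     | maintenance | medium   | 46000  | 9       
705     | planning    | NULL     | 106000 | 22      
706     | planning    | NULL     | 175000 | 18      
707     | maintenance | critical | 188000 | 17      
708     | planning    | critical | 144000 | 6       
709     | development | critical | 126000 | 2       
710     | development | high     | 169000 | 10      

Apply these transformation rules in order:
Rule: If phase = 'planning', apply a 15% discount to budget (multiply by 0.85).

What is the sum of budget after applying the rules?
1196250.0

Step 1: Records with phase = 'planning' have total budget = 425000
Step 2: Apply multiplier: 425000 × 0.85 = 361250.0
Step 3: Other records total: 835000
Step 4: Final sum = 361250.0 + 835000 = 1196250.0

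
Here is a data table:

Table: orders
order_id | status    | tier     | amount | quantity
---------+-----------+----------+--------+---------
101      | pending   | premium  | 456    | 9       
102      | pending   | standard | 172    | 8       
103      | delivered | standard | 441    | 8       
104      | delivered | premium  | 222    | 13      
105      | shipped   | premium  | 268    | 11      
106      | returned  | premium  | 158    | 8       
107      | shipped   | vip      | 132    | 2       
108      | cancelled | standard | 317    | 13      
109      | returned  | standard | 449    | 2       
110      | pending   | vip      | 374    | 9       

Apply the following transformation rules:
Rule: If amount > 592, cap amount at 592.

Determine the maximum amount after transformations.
456

Step 1: Original maximum amount = 456
Step 2: Check cap of 592 against maximum
Step 3: No records exceed the cap (max 456 <= cap 592), so no capping applies
Step 4: Maximum after transformation = 456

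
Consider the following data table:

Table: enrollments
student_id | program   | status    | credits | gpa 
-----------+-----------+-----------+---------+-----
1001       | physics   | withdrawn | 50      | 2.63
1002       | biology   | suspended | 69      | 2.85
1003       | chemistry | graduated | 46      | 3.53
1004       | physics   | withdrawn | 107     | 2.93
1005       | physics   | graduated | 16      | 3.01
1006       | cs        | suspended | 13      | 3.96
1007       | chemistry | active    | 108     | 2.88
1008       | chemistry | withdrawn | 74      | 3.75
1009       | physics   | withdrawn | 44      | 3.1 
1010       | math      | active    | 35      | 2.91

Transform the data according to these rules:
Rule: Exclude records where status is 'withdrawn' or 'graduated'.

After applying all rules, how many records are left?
4

Step 1: Count records to exclude
  - 4 (withdrawn) + 2 (graduated) = 6 records
Step 2: Total records: 10
Step 3: Remaining = 10 - 6 = 4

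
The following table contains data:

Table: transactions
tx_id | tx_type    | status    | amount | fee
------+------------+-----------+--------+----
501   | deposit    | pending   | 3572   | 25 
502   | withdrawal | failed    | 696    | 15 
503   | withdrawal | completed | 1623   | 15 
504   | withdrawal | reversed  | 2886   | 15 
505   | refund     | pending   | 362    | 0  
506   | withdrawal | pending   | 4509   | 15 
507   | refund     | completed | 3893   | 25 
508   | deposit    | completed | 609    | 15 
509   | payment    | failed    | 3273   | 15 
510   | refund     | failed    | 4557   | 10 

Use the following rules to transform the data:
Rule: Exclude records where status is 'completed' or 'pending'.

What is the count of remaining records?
4

Step 1: Count records to exclude
  - 3 (completed) + 3 (pending) = 6 records
Step 2: Total records: 10
Step 3: Remaining = 10 - 6 = 4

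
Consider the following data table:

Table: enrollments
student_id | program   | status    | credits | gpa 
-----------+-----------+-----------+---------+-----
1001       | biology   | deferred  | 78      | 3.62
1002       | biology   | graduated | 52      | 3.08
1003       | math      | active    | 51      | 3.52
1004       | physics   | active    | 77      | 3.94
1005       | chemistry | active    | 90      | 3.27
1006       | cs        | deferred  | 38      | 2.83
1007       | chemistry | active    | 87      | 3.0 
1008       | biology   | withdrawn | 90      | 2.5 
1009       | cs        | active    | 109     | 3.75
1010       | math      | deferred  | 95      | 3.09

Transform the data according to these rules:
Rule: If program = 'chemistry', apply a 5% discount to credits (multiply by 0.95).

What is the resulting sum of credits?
758.15

Step 1: Records with program = 'chemistry' have total credits = 177
Step 2: Apply multiplier: 177 × 0.95 = 168.15
Step 3: Other records total: 590
Step 4: Final sum = 168.15 + 590 = 758.15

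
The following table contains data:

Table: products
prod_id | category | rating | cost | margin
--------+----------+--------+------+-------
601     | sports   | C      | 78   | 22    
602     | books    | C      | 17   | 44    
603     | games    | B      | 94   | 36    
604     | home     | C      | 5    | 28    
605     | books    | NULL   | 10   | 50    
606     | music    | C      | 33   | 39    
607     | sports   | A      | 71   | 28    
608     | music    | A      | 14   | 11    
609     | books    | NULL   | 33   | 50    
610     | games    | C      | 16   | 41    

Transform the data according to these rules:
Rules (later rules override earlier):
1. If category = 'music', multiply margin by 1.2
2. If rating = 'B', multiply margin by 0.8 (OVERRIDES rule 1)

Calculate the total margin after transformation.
351.8

Step 1: Rule 2 takes priority for records with rating = 'B'
  - 1 records: 36 × 0.8 = 28.8
Step 2: Rule 1 applies to remaining records with category = 'music'
  - 2 records: 50 × 1.2 = 60.0
Step 3: Other records unchanged: 263
Step 4: Final sum = 28.8 + 60.0 + 263 = 351.8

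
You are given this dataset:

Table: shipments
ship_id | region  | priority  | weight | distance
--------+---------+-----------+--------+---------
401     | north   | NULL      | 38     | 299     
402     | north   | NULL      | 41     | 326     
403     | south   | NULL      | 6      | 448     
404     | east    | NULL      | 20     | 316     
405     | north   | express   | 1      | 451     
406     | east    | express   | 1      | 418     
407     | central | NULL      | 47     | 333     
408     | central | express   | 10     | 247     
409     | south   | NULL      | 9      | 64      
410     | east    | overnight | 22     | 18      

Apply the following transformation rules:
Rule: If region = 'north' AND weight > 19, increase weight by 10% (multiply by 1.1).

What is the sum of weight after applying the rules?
202.9

Step 1: Find records where region = 'north' AND weight > 19
Step 2: 2 records match, summing to 79
Step 3: After multiplier: 79 × 1.1 = 86.9
Step 4: Unaffected records sum: 116
Step 5: Final sum = 86.9 + 116 = 202.9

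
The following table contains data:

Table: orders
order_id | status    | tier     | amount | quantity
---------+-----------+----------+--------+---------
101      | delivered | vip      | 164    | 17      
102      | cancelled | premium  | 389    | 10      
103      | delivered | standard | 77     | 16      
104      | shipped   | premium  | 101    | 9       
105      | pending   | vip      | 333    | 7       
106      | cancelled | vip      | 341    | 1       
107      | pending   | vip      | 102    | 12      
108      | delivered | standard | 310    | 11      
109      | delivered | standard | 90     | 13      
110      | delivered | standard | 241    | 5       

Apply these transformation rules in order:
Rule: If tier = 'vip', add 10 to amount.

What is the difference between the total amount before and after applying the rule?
40

Step 1: Original sum of amount = 2148
Step 2: 4 records have tier = 'vip'
Step 3: Each affected record changes by 10
Step 4: Total change = 4 × 10 = 40
Step 5: New sum = 2148 + 40 = 2188
Step 6: Difference = |2188 - 2148| = 40
        (Sum increased by 40)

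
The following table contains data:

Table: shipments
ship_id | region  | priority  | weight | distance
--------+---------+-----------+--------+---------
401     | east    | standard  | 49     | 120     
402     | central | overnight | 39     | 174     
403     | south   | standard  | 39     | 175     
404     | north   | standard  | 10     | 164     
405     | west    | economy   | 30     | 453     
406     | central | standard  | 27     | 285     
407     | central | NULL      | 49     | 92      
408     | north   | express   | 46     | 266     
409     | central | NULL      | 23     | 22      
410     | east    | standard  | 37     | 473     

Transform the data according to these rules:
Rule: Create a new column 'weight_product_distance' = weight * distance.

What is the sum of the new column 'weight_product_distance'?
77167

Step 1: For each record, compute weight * distance
Example calculations:
  49 * 120 = 5880
  39 * 174 = 6786
  39 * 175 = 6825
  ...
Step 2: Sum all derived values
Step 3: Total = 77167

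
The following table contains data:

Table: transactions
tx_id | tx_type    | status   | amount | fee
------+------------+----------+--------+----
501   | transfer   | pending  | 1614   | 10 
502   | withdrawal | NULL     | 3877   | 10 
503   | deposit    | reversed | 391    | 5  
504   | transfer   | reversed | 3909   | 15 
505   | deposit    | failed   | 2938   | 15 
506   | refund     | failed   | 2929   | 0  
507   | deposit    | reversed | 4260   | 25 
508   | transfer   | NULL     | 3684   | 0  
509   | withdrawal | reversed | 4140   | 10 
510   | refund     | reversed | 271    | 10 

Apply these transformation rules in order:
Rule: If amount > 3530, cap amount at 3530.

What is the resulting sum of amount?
25793

Step 1: 5 records have amount > 3530
Step 2: These records originally summed to 19870
Step 3: After capping: 5 × 3530 = 17650
Step 4: Unaffected records sum: 8143
Step 5: Final sum = 17650 + 8143 = 25793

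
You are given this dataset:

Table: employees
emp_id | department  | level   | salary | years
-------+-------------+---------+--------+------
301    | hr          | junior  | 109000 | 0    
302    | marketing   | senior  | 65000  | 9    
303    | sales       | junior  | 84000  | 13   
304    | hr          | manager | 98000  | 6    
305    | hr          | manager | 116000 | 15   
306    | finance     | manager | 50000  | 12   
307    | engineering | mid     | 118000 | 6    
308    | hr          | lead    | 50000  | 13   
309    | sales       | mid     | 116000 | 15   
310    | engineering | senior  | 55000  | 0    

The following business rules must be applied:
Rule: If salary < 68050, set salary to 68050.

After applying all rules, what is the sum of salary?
913200

Step 1: 4 records have salary < 68050
Step 2: These records originally summed to 220000
Step 3: After setting to minimum: 4 × 68050 = 272200
Step 4: Unaffected records sum: 641000
Step 5: Final sum = 272200 + 641000 = 913200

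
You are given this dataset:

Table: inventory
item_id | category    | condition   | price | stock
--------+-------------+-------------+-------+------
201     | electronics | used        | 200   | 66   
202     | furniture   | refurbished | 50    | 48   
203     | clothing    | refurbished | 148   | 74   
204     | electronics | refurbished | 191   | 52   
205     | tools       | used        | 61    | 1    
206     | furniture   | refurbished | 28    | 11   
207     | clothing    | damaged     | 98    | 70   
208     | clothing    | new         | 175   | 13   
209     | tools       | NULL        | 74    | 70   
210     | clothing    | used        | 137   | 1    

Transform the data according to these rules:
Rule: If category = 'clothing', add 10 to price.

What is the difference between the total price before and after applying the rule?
40

Step 1: Original sum of price = 1162
Step 2: 4 records have category = 'clothing'
Step 3: Each affected record changes by 10
Step 4: Total change = 4 × 10 = 40
Step 5: New sum = 1162 + 40 = 1202
Step 6: Difference = |1202 - 1162| = 40
        (Sum increased by 40)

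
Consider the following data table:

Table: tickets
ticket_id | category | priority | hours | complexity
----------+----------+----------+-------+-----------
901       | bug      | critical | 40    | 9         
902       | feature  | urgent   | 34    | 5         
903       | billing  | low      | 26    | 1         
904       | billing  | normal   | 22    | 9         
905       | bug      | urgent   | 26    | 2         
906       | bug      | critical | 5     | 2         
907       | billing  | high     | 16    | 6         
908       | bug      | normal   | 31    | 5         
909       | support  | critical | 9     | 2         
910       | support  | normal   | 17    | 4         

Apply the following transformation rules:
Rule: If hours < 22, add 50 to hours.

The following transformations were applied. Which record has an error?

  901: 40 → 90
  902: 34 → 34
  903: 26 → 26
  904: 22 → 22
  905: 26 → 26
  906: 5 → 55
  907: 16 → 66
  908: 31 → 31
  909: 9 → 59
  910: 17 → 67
Record 901 has an error. The correct transformed value should be 40, not 90.

Step 1: Check each record against the rule
Step 2: Record 901 has hours = 40
Step 3: Since 40 >= 22, the bonus should not have been applied
Step 4: Correct value = 40, but claimed value = 90
Conclusion: Record 901 has the error.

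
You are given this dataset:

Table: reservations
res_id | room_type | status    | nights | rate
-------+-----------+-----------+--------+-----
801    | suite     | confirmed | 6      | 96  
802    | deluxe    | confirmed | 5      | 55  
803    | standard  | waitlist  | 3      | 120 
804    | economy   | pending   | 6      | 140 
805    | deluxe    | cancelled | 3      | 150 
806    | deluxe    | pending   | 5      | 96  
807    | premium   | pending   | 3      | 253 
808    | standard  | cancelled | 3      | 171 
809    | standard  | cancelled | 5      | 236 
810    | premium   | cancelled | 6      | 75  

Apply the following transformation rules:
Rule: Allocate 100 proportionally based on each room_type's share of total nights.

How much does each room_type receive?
deluxe: 28.89, economy: 13.33, premium: 20.0, standard: 24.44, suite: 13.33

Step 1: Calculate total nights = 45
Step 2: Calculate each room_type's proportion:
  deluxe: 13/45 = 28.89% → 28.89
  economy: 6/45 = 13.33% → 13.33
  premium: 9/45 = 20.00% → 20.0
  standard: 11/45 = 24.44% → 24.44
  suite: 6/45 = 13.33% → 13.33
Step 3: Verify: sum of allocations ≈ 100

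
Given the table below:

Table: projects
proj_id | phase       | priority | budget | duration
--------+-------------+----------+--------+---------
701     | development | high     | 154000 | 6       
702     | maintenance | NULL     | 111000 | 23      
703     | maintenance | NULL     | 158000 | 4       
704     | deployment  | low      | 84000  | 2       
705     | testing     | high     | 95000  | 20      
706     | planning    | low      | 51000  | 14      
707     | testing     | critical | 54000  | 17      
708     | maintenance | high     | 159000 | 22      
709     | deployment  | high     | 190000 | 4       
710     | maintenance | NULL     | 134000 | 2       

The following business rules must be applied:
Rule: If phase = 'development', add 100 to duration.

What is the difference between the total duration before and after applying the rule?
100

Step 1: Original sum of duration = 114
Step 2: 1 records have phase = 'development'
Step 3: Each affected record changes by 100
Step 4: Total change = 1 × 100 = 100
Step 5: New sum = 114 + 100 = 214
Step 6: Difference = |214 - 114| = 100
        (Sum increased by 100)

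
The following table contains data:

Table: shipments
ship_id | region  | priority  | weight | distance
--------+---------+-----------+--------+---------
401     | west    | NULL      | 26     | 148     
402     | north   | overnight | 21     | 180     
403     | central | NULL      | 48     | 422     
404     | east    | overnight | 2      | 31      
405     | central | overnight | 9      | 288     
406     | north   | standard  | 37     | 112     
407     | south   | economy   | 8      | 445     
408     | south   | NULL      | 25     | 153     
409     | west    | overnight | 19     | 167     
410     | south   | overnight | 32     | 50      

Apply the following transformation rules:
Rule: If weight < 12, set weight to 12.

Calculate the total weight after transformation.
244

Step 1: 3 records have weight < 12
Step 2: These records originally summed to 19
Step 3: After setting to minimum: 3 × 12 = 36
Step 4: Unaffected records sum: 208
Step 5: Final sum = 36 + 208 = 244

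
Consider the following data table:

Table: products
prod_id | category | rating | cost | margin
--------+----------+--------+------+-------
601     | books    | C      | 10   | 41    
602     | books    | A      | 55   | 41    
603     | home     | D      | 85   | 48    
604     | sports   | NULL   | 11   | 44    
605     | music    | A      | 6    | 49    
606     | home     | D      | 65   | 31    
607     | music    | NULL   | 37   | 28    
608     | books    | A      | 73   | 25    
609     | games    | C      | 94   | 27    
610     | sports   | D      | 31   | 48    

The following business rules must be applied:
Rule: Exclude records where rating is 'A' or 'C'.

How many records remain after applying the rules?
5

Step 1: Count records to exclude
  - 3 (A) + 2 (C) = 5 records
Step 2: Total records: 10
Step 3: Remaining = 10 - 5 = 5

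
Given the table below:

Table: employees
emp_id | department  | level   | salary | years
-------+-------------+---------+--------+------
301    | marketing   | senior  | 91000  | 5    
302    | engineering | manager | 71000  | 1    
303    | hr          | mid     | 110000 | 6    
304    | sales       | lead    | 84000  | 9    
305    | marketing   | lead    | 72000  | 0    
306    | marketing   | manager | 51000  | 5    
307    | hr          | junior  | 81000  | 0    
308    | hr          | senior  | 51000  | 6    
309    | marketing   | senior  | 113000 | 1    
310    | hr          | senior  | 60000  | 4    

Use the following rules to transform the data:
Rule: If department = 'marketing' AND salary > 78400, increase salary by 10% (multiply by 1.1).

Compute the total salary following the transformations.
804400.0

Step 1: Find records where department = 'marketing' AND salary > 78400
Step 2: 2 records match, summing to 204000
Step 3: After multiplier: 204000 × 1.1 = 224400.0
Step 4: Unaffected records sum: 580000
Step 5: Final sum = 224400.0 + 580000 = 804400.0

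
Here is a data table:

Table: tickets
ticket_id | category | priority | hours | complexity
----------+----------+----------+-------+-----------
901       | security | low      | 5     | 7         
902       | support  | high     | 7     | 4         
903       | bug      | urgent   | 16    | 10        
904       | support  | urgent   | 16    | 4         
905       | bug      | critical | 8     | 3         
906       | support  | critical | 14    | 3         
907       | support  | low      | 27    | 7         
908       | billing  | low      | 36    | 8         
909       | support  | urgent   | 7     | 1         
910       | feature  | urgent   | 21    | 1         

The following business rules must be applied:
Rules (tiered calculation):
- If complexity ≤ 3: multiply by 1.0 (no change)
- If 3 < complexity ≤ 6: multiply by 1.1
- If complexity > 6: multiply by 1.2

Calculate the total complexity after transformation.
55.2

Step 1: Tier 1 (complexity ≤ 3): 4 records, sum = 8 × 1.0 = 8.0
Step 2: Tier 2 (3 < complexity ≤ 6): 2 records, sum = 8 × 1.1 = 8.8
Step 3: Tier 3 (complexity > 6): 4 records, sum = 32 × 1.2 = 38.4
Step 4: Final sum = 8.0 + 8.8 + 38.4 = 55.2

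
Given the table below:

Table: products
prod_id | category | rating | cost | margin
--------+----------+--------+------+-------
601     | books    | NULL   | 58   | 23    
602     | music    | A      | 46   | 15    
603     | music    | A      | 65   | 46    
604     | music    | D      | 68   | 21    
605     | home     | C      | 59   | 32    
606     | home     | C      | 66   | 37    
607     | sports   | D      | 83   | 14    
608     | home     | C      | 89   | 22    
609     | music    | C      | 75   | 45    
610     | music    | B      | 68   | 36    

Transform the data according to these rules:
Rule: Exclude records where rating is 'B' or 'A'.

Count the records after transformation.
7

Step 1: Count records to exclude
  - 1 (B) + 2 (A) = 3 records
Step 2: Total records: 10
Step 3: Remaining = 10 - 3 = 7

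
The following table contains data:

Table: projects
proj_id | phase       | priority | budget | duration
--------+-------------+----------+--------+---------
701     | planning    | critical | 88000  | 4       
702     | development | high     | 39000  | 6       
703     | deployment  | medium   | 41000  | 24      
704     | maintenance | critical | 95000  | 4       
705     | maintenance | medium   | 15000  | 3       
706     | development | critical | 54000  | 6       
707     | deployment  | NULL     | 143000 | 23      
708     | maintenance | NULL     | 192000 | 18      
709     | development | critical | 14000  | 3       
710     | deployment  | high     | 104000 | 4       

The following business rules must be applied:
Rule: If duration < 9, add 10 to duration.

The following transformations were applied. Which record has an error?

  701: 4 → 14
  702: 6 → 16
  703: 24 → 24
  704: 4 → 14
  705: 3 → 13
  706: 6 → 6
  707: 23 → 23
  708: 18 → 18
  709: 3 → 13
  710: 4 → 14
Record 706 has an error. The correct transformed value should be 16, not 6.

Step 1: Check each record against the rule
Step 2: Record 706 has duration = 6
Step 3: Since 6 < 9, the bonus should have been applied
Step 4: Correct value = 16, but claimed value = 6
Conclusion: Record 706 has the error.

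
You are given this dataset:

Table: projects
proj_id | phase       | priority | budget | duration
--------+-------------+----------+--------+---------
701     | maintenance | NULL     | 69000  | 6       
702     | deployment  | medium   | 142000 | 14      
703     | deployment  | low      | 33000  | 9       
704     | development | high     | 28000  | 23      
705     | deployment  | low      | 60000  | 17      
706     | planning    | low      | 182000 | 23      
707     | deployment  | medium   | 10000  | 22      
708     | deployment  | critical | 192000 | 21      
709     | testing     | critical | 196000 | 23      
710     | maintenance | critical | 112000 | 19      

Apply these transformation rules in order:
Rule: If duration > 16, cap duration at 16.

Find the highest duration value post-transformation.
16

Step 1: Original maximum duration = 23
Step 2: Apply cap at 16
Step 3: 7 records had duration > 16 and were capped
Step 4: Maximum after transformation = 16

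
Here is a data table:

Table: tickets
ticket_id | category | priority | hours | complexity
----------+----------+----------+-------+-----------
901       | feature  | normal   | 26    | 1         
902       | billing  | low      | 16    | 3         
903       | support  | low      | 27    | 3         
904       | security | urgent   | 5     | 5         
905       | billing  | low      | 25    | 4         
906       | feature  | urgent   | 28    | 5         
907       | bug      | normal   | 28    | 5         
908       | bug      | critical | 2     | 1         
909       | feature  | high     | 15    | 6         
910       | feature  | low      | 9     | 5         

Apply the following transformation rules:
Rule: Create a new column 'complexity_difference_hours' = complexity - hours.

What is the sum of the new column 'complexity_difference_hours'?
-143

Step 1: For each record, compute complexity - hours
Example calculations:
  1 - 26 = -25
  3 - 16 = -13
  3 - 27 = -24
  ...
Step 2: Sum all derived values
Step 3: Total = -143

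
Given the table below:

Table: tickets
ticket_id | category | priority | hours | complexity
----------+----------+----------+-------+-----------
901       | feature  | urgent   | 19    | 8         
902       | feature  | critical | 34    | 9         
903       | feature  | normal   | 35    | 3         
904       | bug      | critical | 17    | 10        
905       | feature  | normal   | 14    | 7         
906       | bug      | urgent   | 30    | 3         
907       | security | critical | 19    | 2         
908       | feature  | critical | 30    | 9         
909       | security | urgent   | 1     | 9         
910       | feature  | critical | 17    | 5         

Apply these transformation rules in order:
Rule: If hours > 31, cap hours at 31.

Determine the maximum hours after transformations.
31

Step 1: Original maximum hours = 35
Step 2: Apply cap at 31
Step 3: 2 records had hours > 31 and were capped
Step 4: Maximum after transformation = 31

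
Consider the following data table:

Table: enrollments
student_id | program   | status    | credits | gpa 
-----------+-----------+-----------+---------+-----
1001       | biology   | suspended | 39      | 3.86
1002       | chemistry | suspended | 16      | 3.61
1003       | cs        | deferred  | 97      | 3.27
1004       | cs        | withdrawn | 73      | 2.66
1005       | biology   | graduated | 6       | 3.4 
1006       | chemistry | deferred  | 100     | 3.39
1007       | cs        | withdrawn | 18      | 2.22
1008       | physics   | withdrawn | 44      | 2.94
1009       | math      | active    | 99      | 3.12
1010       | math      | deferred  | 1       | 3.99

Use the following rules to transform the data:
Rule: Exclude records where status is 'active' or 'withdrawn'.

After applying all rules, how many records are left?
6

Step 1: Count records to exclude
  - 1 (active) + 3 (withdrawn) = 4 records
Step 2: Total records: 10
Step 3: Remaining = 10 - 4 = 6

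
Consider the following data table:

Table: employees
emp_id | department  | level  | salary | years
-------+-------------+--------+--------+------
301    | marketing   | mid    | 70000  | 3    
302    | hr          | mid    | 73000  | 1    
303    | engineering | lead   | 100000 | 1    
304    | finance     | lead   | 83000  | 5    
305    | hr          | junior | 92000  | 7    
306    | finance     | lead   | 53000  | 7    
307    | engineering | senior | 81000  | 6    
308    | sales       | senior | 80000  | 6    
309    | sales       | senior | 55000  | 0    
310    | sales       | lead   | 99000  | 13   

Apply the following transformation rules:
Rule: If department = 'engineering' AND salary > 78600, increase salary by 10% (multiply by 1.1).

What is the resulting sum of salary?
804100.0

Step 1: Find records where department = 'engineering' AND salary > 78600
Step 2: 2 records match, summing to 181000
Step 3: After multiplier: 181000 × 1.1 = 199100.0
Step 4: Unaffected records sum: 605000
Step 5: Final sum = 199100.0 + 605000 = 804100.0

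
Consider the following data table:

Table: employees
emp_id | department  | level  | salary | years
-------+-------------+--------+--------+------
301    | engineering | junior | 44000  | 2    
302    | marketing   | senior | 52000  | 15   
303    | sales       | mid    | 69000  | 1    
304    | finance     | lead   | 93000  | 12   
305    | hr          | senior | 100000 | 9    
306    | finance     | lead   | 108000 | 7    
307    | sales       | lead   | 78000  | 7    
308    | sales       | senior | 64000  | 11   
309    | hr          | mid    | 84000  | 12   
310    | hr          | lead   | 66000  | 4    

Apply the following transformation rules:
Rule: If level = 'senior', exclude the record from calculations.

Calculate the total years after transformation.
45

Step 1: Identify records where level = 'senior'
Step 2: The excluded records sum to 35
Step 3: Original total years = 80
Step 4: Remaining total = 80 - 35 = 45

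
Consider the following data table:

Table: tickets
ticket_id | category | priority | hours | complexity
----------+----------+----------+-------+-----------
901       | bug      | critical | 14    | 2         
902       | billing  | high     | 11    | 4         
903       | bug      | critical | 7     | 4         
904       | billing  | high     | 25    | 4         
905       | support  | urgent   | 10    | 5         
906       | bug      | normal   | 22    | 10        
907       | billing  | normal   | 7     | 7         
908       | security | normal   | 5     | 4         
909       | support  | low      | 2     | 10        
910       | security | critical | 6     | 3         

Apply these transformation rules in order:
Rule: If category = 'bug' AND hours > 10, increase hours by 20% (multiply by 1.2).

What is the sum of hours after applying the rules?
116.2

Step 1: Find records where category = 'bug' AND hours > 10
Step 2: 2 records match, summing to 36
Step 3: After multiplier: 36 × 1.2 = 43.2
Step 4: Unaffected records sum: 73
Step 5: Final sum = 43.2 + 73 = 116.2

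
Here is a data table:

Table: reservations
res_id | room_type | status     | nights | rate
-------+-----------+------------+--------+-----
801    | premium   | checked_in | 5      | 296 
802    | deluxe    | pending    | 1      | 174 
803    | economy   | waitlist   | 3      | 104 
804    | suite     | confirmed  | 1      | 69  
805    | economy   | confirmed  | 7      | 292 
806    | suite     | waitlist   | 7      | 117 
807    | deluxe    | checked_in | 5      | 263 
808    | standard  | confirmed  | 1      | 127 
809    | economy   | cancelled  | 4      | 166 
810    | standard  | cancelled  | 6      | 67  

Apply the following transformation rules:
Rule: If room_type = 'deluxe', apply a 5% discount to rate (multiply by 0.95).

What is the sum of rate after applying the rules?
1653.15

Step 1: Records with room_type = 'deluxe' have total rate = 437
Step 2: Apply multiplier: 437 × 0.95 = 415.15
Step 3: Other records total: 1238
Step 4: Final sum = 415.15 + 1238 = 1653.15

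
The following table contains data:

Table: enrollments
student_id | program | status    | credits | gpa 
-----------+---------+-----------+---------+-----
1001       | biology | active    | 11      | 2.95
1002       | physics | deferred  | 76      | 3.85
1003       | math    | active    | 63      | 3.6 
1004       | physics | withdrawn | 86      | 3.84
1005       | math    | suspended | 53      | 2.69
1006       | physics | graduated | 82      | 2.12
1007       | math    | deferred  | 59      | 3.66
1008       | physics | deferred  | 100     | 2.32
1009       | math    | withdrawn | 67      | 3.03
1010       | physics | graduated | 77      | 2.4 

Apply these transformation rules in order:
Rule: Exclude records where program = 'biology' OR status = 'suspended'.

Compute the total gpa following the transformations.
24.82

Step 1: Find records where program = 'biology' OR status = 'suspended'
Step 2: 2 records match, summing to 5.64
Step 3: Original sum: 30.46
Step 4: Remaining sum = 30.46 - 5.64 = 24.82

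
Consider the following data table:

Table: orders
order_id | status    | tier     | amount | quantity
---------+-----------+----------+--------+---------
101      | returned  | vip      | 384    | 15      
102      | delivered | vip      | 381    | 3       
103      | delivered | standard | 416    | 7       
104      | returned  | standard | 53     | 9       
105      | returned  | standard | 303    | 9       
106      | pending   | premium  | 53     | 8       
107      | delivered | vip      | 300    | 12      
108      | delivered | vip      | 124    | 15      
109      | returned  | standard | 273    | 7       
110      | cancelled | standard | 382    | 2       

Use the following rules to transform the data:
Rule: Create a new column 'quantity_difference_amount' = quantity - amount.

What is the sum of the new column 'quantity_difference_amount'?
-2582

Step 1: For each record, compute quantity - amount
Example calculations:
  15 - 384 = -369
  3 - 381 = -378
  7 - 416 = -409
  ...
Step 2: Sum all derived values
Step 3: Total = -2582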